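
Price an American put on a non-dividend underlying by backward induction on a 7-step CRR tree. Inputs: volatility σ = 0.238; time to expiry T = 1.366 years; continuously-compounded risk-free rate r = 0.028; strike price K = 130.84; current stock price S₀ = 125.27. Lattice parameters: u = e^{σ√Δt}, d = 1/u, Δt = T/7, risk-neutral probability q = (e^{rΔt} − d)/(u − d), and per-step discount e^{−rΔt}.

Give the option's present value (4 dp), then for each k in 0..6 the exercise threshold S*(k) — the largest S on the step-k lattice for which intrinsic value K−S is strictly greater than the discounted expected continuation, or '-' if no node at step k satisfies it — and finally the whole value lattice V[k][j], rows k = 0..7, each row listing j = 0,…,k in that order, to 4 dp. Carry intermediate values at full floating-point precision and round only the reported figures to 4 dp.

price = 15.0829
boundary = - - - 91.3832 101.5142 91.3832 101.5142
tree:
15.0829
21.5721 8.7527
29.7742 13.5981 3.9983
39.4568 20.4084 6.9301 1.1073
48.5767 29.3258 11.7058 2.2256 0.0000
56.7864 39.4568 19.0592 4.4733 0.0000 0.0000
64.1768 48.5767 29.3258 8.9911 0.0000 0.0000 0.0000
70.8297 56.7864 39.4568 18.0717 0.0000 0.0000 0.0000 0.0000

params: Δt=0.19514 u=1.11086 d=0.90020 q=0.49975 e^(-rΔt)=0.99455
t_7 payoffs: 70.8297 56.7864 39.4568 18.0717 0.0000 0.0000 0.0000 0.0000
t_6: node(6,0) S=66.6632 payoff=64.1768 vs cont=63.4639 → 64.1768 [stop]  node(6,1) S=82.2633 payoff=48.5767 vs cont=47.8637 → 48.5767 [stop]  node(6,2) S=101.5142 payoff=29.3258 vs cont=28.6129 → 29.3258 [stop]  node(6,3) S=125.2700 payoff=5.5700 vs cont=8.9911 → 8.9911 [wait]  node(6,4) S=154.5850 payoff=0.0000 vs cont=0.0000 → 0.0000 [wait]  node(6,5) S=190.7602 payoff=0.0000 vs cont=0.0000 → 0.0000 [wait]  node(6,6) S=235.4009 payoff=0.0000 vs cont=0.0000 → 0.0000 [wait]  ⇒ S*(6)=101.5142
t_5: node(5,0) S=74.0536 payoff=56.7864 vs cont=56.0734 → 56.7864 [stop]  node(5,1) S=91.3832 payoff=39.4568 vs cont=38.7438 → 39.4568 [stop]  node(5,2) S=112.7683 payoff=18.0717 vs cont=19.0592 → 19.0592 [wait]  node(5,3) S=139.1577 payoff=0.0000 vs cont=4.4733 → 4.4733 [wait]  node(5,4) S=171.7227 payoff=0.0000 vs cont=0.0000 → 0.0000 [wait]  node(5,5) S=211.9083 payoff=0.0000 vs cont=0.0000 → 0.0000 [wait]  ⇒ S*(5)=91.3832
t_4: node(4,0) S=82.2633 payoff=48.5767 vs cont=47.8637 → 48.5767 [stop]  node(4,1) S=101.5142 payoff=29.3258 vs cont=29.1036 → 29.3258 [stop]  node(4,2) S=125.2700 payoff=5.5700 vs cont=11.7058 → 11.7058 [wait]  node(4,3) S=154.5850 payoff=0.0000 vs cont=2.2256 → 2.2256 [wait]  node(4,4) S=190.7602 payoff=0.0000 vs cont=0.0000 → 0.0000 [wait]  ⇒ S*(4)=101.5142
t_3: node(3,0) S=91.3832 payoff=39.4568 vs cont=38.7438 → 39.4568 [stop]  node(3,1) S=112.7683 payoff=18.0717 vs cont=20.4084 → 20.4084 [wait]  node(3,2) S=139.1577 payoff=0.0000 vs cont=6.9301 → 6.9301 [wait]  node(3,3) S=171.7227 payoff=0.0000 vs cont=1.1073 → 1.1073 [wait]  ⇒ S*(3)=91.3832
t_2: node(2,0) S=101.5142 payoff=29.3258 vs cont=29.7742 → 29.7742 [wait]  node(2,1) S=125.2700 payoff=5.5700 vs cont=13.5981 → 13.5981 [wait]  node(2,2) S=154.5850 payoff=0.0000 vs cont=3.9983 → 3.9983 [wait]  ⇒ S*(2)=-
t_1: node(1,0) S=112.7683 payoff=18.0717 vs cont=21.5721 → 21.5721 [wait]  node(1,1) S=139.1577 payoff=0.0000 vs cont=8.7527 → 8.7527 [wait]  ⇒ S*(1)=-
t_0: node(0,0) S=125.2700 payoff=5.5700 vs cont=15.0829 → 15.0829 [wait]  ⇒ S*(0)=-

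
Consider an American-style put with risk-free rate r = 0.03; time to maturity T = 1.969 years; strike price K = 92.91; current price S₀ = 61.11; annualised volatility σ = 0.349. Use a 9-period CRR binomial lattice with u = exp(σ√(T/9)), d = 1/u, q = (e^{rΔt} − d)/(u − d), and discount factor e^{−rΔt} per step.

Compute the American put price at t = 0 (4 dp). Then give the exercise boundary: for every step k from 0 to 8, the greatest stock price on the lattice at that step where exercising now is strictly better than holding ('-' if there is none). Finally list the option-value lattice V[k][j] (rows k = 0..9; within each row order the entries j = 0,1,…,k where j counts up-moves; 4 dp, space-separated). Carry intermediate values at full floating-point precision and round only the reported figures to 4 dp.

price = 33.2814
boundary = - 51.9060 44.0883 51.9060 44.0883 51.9060 61.1100 51.9060 61.1100
tree:
33.2814
41.0040 25.3511
48.8217 32.7617 17.6505
55.4619 41.0040 24.2598 10.7146
61.1021 48.8217 32.1825 15.9881 5.1342
65.8928 55.4619 41.0040 23.0434 8.5448 1.5004
69.9619 61.1021 48.8217 31.8000 13.8493 2.9009 0.0000
73.4182 65.8928 55.4619 41.0040 21.6119 5.6085 0.0000 0.0000
76.3539 69.9619 61.1021 48.8217 31.8000 10.8433 0.0000 0.0000 0.0000
78.8475 73.4182 65.8928 55.4619 41.0040 20.9640 0.0000 0.0000 0.0000 0.0000

params: Δt=0.21878 u=1.17732 d=0.84939 q=0.47936 e^(-rΔt)=0.99346
t_9 payoffs: 78.8475 73.4182 65.8928 55.4619 41.0040 20.9640 0.0000 0.0000 0.0000 0.0000
t_8: node(8,0) S=16.5561 payoff=76.3539 vs cont=75.7461 → 76.3539 [stop]  node(8,1) S=22.9481 payoff=69.9619 vs cont=69.3541 → 69.9619 [stop]  node(8,2) S=31.8079 payoff=61.1021 vs cont=60.4943 → 61.1021 [stop]  node(8,3) S=44.0883 payoff=48.8217 vs cont=48.2139 → 48.8217 [stop]  node(8,4) S=61.1100 payoff=31.8000 vs cont=31.1922 → 31.8000 [stop]  node(8,5) S=84.7034 payoff=8.2066 vs cont=10.8433 → 10.8433 [wait]  node(8,6) S=117.4058 payoff=0.0000 vs cont=0.0000 → 0.0000 [wait]  node(8,7) S=162.7339 payoff=0.0000 vs cont=0.0000 → 0.0000 [wait]  node(8,8) S=225.5624 payoff=0.0000 vs cont=0.0000 → 0.0000 [wait]  ⇒ S*(8)=61.1100
t_7: node(7,0) S=19.4918 payoff=73.4182 vs cont=72.8104 → 73.4182 [stop]  node(7,1) S=27.0172 payoff=65.8928 vs cont=65.2850 → 65.8928 [stop]  node(7,2) S=37.4481 payoff=55.4619 vs cont=54.8541 → 55.4619 [stop]  node(7,3) S=51.9060 payoff=41.0040 vs cont=40.3961 → 41.0040 [stop]  node(7,4) S=71.9460 payoff=20.9640 vs cont=21.6119 → 21.6119 [wait]  node(7,5) S=99.7230 payoff=0.0000 vs cont=5.6085 → 5.6085 [wait]  node(7,6) S=138.2241 payoff=0.0000 vs cont=0.0000 → 0.0000 [wait]  node(7,7) S=191.5898 payoff=0.0000 vs cont=0.0000 → 0.0000 [wait]  ⇒ S*(7)=51.9060
t_6: node(6,0) S=22.9481 payoff=69.9619 vs cont=69.3541 → 69.9619 [stop]  node(6,1) S=31.8079 payoff=61.1021 vs cont=60.4943 → 61.1021 [stop]  node(6,2) S=44.0883 payoff=48.8217 vs cont=48.2139 → 48.8217 [stop]  node(6,3) S=61.1100 payoff=31.8000 vs cont=31.5007 → 31.8000 [stop]  node(6,4) S=84.7034 payoff=8.2066 vs cont=13.8493 → 13.8493 [wait]  node(6,5) S=117.4058 payoff=0.0000 vs cont=2.9009 → 2.9009 [wait]  node(6,6) S=162.7339 payoff=0.0000 vs cont=0.0000 → 0.0000 [wait]  ⇒ S*(6)=61.1100
t_5: node(5,0) S=27.0172 payoff=65.8928 vs cont=65.2850 → 65.8928 [stop]  node(5,1) S=37.4481 payoff=55.4619 vs cont=54.8541 → 55.4619 [stop]  node(5,2) S=51.9060 payoff=41.0040 vs cont=40.3961 → 41.0040 [stop]  node(5,3) S=71.9460 payoff=20.9640 vs cont=23.0434 → 23.0434 [wait]  node(5,4) S=99.7230 payoff=0.0000 vs cont=8.5448 → 8.5448 [wait]  node(5,5) S=138.2241 payoff=0.0000 vs cont=1.5004 → 1.5004 [wait]  ⇒ S*(5)=51.9060
t_4: node(4,0) S=31.8079 payoff=61.1021 vs cont=60.4943 → 61.1021 [stop]  node(4,1) S=44.0883 payoff=48.8217 vs cont=48.2139 → 48.8217 [stop]  node(4,2) S=61.1100 payoff=31.8000 vs cont=32.1825 → 32.1825 [wait]  node(4,3) S=84.7034 payoff=8.2066 vs cont=15.9881 → 15.9881 [wait]  node(4,4) S=117.4058 payoff=0.0000 vs cont=5.1342 → 5.1342 [wait]  ⇒ S*(4)=44.0883
t_3: node(3,0) S=37.4481 payoff=55.4619 vs cont=54.8541 → 55.4619 [stop]  node(3,1) S=51.9060 payoff=41.0040 vs cont=40.5783 → 41.0040 [stop]  node(3,2) S=71.9460 payoff=20.9640 vs cont=24.2598 → 24.2598 [wait]  node(3,3) S=99.7230 payoff=0.0000 vs cont=10.7146 → 10.7146 [wait]  ⇒ S*(3)=51.9060
t_2: node(2,0) S=44.0883 payoff=48.8217 vs cont=48.2139 → 48.8217 [stop]  node(2,1) S=61.1100 payoff=31.8000 vs cont=32.7617 → 32.7617 [wait]  node(2,2) S=84.7034 payoff=8.2066 vs cont=17.6505 → 17.6505 [wait]  ⇒ S*(2)=44.0883
t_1: node(1,0) S=51.9060 payoff=41.0040 vs cont=40.8541 → 41.0040 [stop]  node(1,1) S=71.9460 payoff=20.9640 vs cont=25.3511 → 25.3511 [wait]  ⇒ S*(1)=51.9060
t_0: node(0,0) S=61.1100 payoff=31.8000 vs cont=33.2814 → 33.2814 [wait]  ⇒ S*(0)=-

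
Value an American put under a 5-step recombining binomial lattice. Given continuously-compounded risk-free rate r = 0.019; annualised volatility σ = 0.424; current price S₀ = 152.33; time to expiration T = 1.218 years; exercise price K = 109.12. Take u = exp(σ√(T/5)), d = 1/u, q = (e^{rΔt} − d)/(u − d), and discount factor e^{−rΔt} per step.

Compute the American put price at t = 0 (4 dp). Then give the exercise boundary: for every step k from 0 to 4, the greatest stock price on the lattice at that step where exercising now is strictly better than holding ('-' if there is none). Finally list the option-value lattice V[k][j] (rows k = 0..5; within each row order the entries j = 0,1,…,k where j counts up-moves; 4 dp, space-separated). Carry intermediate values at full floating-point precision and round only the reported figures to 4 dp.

Δt=0.24360, u=1.23278, d=0.81118, q=0.45888, disc=e^(-rΔt)=0.99538
k=5 terminal: V=max(K-S,0) → 55.6187 27.8121 0.0000 0.0000 0.0000 0.0000
k=4: j=0 S=65.9551 intr=43.1649 cont=42.6610 V=43.1649[EX]; j=1 S=100.2344 intr=8.8856 cont=14.9803 V=14.9803[hold]; j=2 S=152.3300 intr=0.0000 cont=0.0000 V=0.0000[hold]; j=3 S=231.5016 intr=0.0000 cont=0.0000 V=0.0000[hold]; j=4 S=351.8217 intr=0.0000 cont=0.0000 V=0.0000[hold]  S*(4)=65.9551
k=3: j=0 S=81.3079 intr=27.8121 cont=30.0921 V=30.0921[hold]; j=1 S=123.5666 intr=0.0000 cont=8.0688 V=8.0688[hold]; j=2 S=187.7888 intr=0.0000 cont=0.0000 V=0.0000[hold]; j=3 S=285.3897 intr=0.0000 cont=0.0000 V=0.0000[hold]  S*(3)=-
k=2: j=0 S=100.2344 intr=8.8856 cont=19.8938 V=19.8938[hold]; j=1 S=152.3300 intr=0.0000 cont=4.3460 V=4.3460[hold]; j=2 S=231.5016 intr=0.0000 cont=0.0000 V=0.0000[hold]  S*(2)=-
k=1: j=0 S=123.5666 intr=0.0000 cont=12.7004 V=12.7004[hold]; j=1 S=187.7888 intr=0.0000 cont=2.3409 V=2.3409[hold]  S*(1)=-
k=0: j=0 S=152.3300 intr=0.0000 cont=7.9099 V=7.9099[hold]  S*(0)=-

price = 7.9099
boundary = - - - - 65.9551
tree:
7.9099
12.7004 2.3409
19.8938 4.3460 0.0000
30.0921 8.0688 0.0000 0.0000
43.1649 14.9803 0.0000 0.0000 0.0000
55.6187 27.8121 0.0000 0.0000 0.0000 0.0000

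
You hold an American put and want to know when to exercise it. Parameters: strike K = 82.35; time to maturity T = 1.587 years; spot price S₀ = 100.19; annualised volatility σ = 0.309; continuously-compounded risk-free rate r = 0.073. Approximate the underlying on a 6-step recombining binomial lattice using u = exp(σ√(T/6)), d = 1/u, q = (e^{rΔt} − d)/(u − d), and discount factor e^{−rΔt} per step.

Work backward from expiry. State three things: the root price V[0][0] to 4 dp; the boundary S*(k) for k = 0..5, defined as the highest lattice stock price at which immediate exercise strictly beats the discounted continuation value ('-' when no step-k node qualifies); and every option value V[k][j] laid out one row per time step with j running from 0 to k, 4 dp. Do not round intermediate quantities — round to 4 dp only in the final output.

Δt=0.26450, u=1.17224, d=0.85307, q=0.52144, disc=e^(-rΔt)=0.98088
k=6 terminal: V=max(K-S,0) → 43.7380 29.2913 9.4394 0.0000 0.0000 0.0000 0.0000
k=5: j=0 S=45.2626 intr=37.0874 cont=35.5126 V=37.0874[EX]; j=1 S=62.1976 intr=20.1524 cont=18.5776 V=20.1524[EX]; j=2 S=85.4688 intr=0.0000 cont=4.4310 V=4.4310[hold]; j=3 S=117.4468 intr=0.0000 cont=0.0000 V=0.0000[hold]; j=4 S=161.3895 intr=0.0000 cont=0.0000 V=0.0000[hold]; j=5 S=221.7732 intr=0.0000 cont=0.0000 V=0.0000[hold]  S*(5)=62.1976
k=4: j=0 S=53.0587 intr=29.2913 cont=27.7165 V=29.2913[EX]; j=1 S=72.9106 intr=9.4394 cont=11.7261 V=11.7261[hold]; j=2 S=100.1900 intr=0.0000 cont=2.0799 V=2.0799[hold]; j=3 S=137.6760 intr=0.0000 cont=0.0000 V=0.0000[hold]; j=4 S=189.1873 intr=0.0000 cont=0.0000 V=0.0000[hold]  S*(4)=53.0587
k=3: j=0 S=62.1976 intr=20.1524 cont=19.7471 V=20.1524[EX]; j=1 S=85.4688 intr=0.0000 cont=6.5682 V=6.5682[hold]; j=2 S=117.4468 intr=0.0000 cont=0.9764 V=0.9764[hold]; j=3 S=161.3895 intr=0.0000 cont=0.0000 V=0.0000[hold]  S*(3)=62.1976
k=2: j=0 S=72.9106 intr=9.4394 cont=12.8192 V=12.8192[hold]; j=1 S=100.1900 intr=0.0000 cont=3.5825 V=3.5825[hold]; j=2 S=137.6760 intr=0.0000 cont=0.4583 V=0.4583[hold]  S*(2)=-
k=1: j=0 S=85.4688 intr=0.0000 cont=7.8498 V=7.8498[hold]; j=1 S=117.4468 intr=0.0000 cont=1.9161 V=1.9161[hold]  S*(1)=-
k=0: j=0 S=100.1900 intr=0.0000 cont=4.6648 V=4.6648[hold]  S*(0)=-

price = 4.6648
boundary = - - - 62.1976 53.0587 62.1976
tree:
4.6648
7.8498 1.9161
12.8192 3.5825 0.4583
20.1524 6.5682 0.9764 0.0000
29.2913 11.7261 2.0799 0.0000 0.0000
37.0874 20.1524 4.4310 0.0000 0.0000 0.0000
43.7380 29.2913 9.4394 0.0000 0.0000 0.0000 0.0000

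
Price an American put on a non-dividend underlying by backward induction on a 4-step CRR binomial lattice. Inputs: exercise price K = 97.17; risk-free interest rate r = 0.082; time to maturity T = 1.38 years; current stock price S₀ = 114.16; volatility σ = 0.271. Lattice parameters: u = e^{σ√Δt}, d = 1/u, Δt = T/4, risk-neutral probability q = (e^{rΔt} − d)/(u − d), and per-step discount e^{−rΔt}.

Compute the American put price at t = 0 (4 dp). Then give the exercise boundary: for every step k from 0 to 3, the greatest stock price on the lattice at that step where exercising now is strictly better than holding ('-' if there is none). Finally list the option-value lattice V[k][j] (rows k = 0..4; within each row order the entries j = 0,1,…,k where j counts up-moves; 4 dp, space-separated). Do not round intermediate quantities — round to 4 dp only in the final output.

Δt=0.34500, u=1.17254, d=0.85285, q=0.55004, disc=e^(-rΔt)=0.97211
k=4 terminal: V=max(K-S,0) → 36.7757 14.1362 0.0000 0.0000 0.0000
k=3: j=0 S=70.8151 intr=26.3549 cont=23.6445 V=26.3549[EX]; j=1 S=97.3609 intr=0.0000 cont=6.1833 V=6.1833[hold]; j=2 S=133.8577 intr=0.0000 cont=0.0000 V=0.0000[hold]; j=3 S=184.0358 intr=0.0000 cont=0.0000 V=0.0000[hold]  S*(3)=70.8151
k=2: j=0 S=83.0338 intr=14.1362 cont=14.8340 V=14.8340[hold]; j=1 S=114.1600 intr=0.0000 cont=2.7046 V=2.7046[hold]; j=2 S=156.9542 intr=0.0000 cont=0.0000 V=0.0000[hold]  S*(2)=-
k=1: j=0 S=97.3609 intr=0.0000 cont=7.9346 V=7.9346[hold]; j=1 S=133.8577 intr=0.0000 cont=1.1830 V=1.1830[hold]  S*(1)=-
k=0: j=0 S=114.1600 intr=0.0000 cont=4.1032 V=4.1032[hold]  S*(0)=-

price = 4.1032
boundary = - - - 70.8151
tree:
4.1032
7.9346 1.1830
14.8340 2.7046 0.0000
26.3549 6.1833 0.0000 0.0000
36.7757 14.1362 0.0000 0.0000 0.0000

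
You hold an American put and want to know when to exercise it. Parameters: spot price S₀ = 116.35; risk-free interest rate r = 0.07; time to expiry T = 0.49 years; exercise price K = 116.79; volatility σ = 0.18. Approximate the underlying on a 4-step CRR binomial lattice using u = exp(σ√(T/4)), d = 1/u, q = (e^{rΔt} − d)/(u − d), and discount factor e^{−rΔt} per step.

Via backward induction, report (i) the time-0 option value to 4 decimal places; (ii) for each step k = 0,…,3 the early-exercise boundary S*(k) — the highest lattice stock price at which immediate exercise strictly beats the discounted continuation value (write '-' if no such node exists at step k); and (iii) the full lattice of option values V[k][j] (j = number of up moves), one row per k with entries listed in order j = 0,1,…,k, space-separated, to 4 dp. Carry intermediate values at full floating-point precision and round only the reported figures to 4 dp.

Δt=0.12250  u=1.06503  d=0.93894  q=0.55256  discount=0.99146
step 4 (expiry): payoffs max(K−S,0) = 26.3576 14.2141 0.4400 0.0000 0.0000
step 3: (k=3,j=0): S=96.3130, (K−S)⁺=20.4770, hold=19.4798 ⇒ V=20.4770 exercise | (k=3,j=1): S=109.2461, (K−S)⁺=7.5439, hold=6.5467 ⇒ V=7.5439 exercise | (k=3,j=2): S=123.9159, (K−S)⁺=0.0000, hold=0.1952 ⇒ V=0.1952 continue | (k=3,j=3): S=140.5556, (K−S)⁺=0.0000, hold=0.0000 ⇒ V=0.0000 continue  boundary S*=109.2461
step 2: (k=2,j=0): S=102.5759, (K−S)⁺=14.2141, hold=13.2169 ⇒ V=14.2141 exercise | (k=2,j=1): S=116.3500, (K−S)⁺=0.4400, hold=3.4536 ⇒ V=3.4536 continue | (k=2,j=2): S=131.9737, (K−S)⁺=0.0000, hold=0.0866 ⇒ V=0.0866 continue  boundary S*=102.5759
step 1: (k=1,j=0): S=109.2461, (K−S)⁺=7.5439, hold=8.1977 ⇒ V=8.1977 continue | (k=1,j=1): S=123.9159, (K−S)⁺=0.0000, hold=1.5795 ⇒ V=1.5795 continue  boundary S*=-
step 0: (k=0,j=0): S=116.3500, (K−S)⁺=0.4400, hold=4.5020 ⇒ V=4.5020 continue  boundary S*=-

price = 4.5020
boundary = - - 102.5759 109.2461
tree:
4.5020
8.1977 1.5795
14.2141 3.4536 0.0866
20.4770 7.5439 0.1952 0.0000
26.3576 14.2141 0.4400 0.0000 0.0000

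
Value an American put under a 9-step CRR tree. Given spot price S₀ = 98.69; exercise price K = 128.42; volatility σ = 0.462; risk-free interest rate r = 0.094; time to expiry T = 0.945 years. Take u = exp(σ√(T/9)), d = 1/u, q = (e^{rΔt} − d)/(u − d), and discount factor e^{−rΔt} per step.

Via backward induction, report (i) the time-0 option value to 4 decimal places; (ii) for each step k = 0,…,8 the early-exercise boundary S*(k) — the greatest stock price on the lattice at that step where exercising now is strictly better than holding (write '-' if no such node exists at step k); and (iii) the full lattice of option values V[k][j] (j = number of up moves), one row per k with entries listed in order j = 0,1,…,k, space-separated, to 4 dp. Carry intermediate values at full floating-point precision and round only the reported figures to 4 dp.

price = 33.5093
boundary = - - 73.1545 84.9683 73.1545 84.9683 73.1545 84.9683 98.6900
tree:
33.5093
43.6533 23.8577
55.2655 32.7108 15.3266
65.4368 43.4517 22.4359 8.3992
74.1939 55.2655 31.8099 13.3463 3.5333
81.7334 65.4368 43.4517 20.6003 6.2321 0.8579
88.2246 74.1939 55.2655 30.6454 10.7910 1.7178 0.0000
93.8133 81.7334 65.4368 43.4517 18.2276 3.4398 0.0000 0.0000
98.6249 88.2246 74.1939 55.2655 29.7300 6.8879 0.0000 0.0000 0.0000
102.7676 93.8133 81.7334 65.4368 43.4517 13.7924 0.0000 0.0000 0.0000 0.0000

Δt=0.10500  u=1.16149  d=0.86096  q=0.49565  discount=0.99018
step 9 (expiry): payoffs max(K−S,0) = 102.7676 93.8133 81.7334 65.4368 43.4517 13.7924 0.0000 0.0000 0.0000 0.0000
step 8: (k=8,j=0): S=29.7951, (K−S)⁺=98.6249, hold=97.3637 ⇒ V=98.6249 exercise | (k=8,j=1): S=40.1954, (K−S)⁺=88.2246, hold=86.9633 ⇒ V=88.2246 exercise | (k=8,j=2): S=54.2261, (K−S)⁺=74.1939, hold=72.9326 ⇒ V=74.1939 exercise | (k=8,j=3): S=73.1545, (K−S)⁺=55.2655, hold=54.0042 ⇒ V=55.2655 exercise | (k=8,j=4): S=98.6900, (K−S)⁺=29.7300, hold=28.4687 ⇒ V=29.7300 exercise | (k=8,j=5): S=133.1390, (K−S)⁺=0.0000, hold=6.8879 ⇒ V=6.8879 continue | (k=8,j=6): S=179.6129, (K−S)⁺=0.0000, hold=0.0000 ⇒ V=0.0000 continue | (k=8,j=7): S=242.3091, (K−S)⁺=0.0000, hold=0.0000 ⇒ V=0.0000 continue | (k=8,j=8): S=326.8903, (K−S)⁺=0.0000, hold=0.0000 ⇒ V=0.0000 continue  boundary S*=98.6900
step 7: (k=7,j=0): S=34.6067, (K−S)⁺=93.8133, hold=92.5520 ⇒ V=93.8133 exercise | (k=7,j=1): S=46.6866, (K−S)⁺=81.7334, hold=80.4721 ⇒ V=81.7334 exercise | (k=7,j=2): S=62.9832, (K−S)⁺=65.4368, hold=64.1755 ⇒ V=65.4368 exercise | (k=7,j=3): S=84.9683, (K−S)⁺=43.4517, hold=42.1904 ⇒ V=43.4517 exercise | (k=7,j=4): S=114.6276, (K−S)⁺=13.7924, hold=18.2276 ⇒ V=18.2276 continue | (k=7,j=5): S=154.6399, (K−S)⁺=0.0000, hold=3.4398 ⇒ V=3.4398 continue | (k=7,j=6): S=208.6189, (K−S)⁺=0.0000, hold=0.0000 ⇒ V=0.0000 continue | (k=7,j=7): S=281.4400, (K−S)⁺=0.0000, hold=0.0000 ⇒ V=0.0000 continue  boundary S*=84.9683
step 6: (k=6,j=0): S=40.1954, (K−S)⁺=88.2246, hold=86.9633 ⇒ V=88.2246 exercise | (k=6,j=1): S=54.2261, (K−S)⁺=74.1939, hold=72.9326 ⇒ V=74.1939 exercise | (k=6,j=2): S=73.1545, (K−S)⁺=55.2655, hold=54.0042 ⇒ V=55.2655 exercise | (k=6,j=3): S=98.6900, (K−S)⁺=29.7300, hold=30.6454 ⇒ V=30.6454 continue | (k=6,j=4): S=133.1390, (K−S)⁺=0.0000, hold=10.7910 ⇒ V=10.7910 continue | (k=6,j=5): S=179.6129, (K−S)⁺=0.0000, hold=1.7178 ⇒ V=1.7178 continue | (k=6,j=6): S=242.3091, (K−S)⁺=0.0000, hold=0.0000 ⇒ V=0.0000 continue  boundary S*=73.1545
step 5: (k=5,j=0): S=46.6866, (K−S)⁺=81.7334, hold=80.4721 ⇒ V=81.7334 exercise | (k=5,j=1): S=62.9832, (K−S)⁺=65.4368, hold=64.1755 ⇒ V=65.4368 exercise | (k=5,j=2): S=84.9683, (K−S)⁺=43.4517, hold=42.6397 ⇒ V=43.4517 exercise | (k=5,j=3): S=114.6276, (K−S)⁺=13.7924, hold=20.6003 ⇒ V=20.6003 continue | (k=5,j=4): S=154.6399, (K−S)⁺=0.0000, hold=6.2321 ⇒ V=6.2321 continue | (k=5,j=5): S=208.6189, (K−S)⁺=0.0000, hold=0.8579 ⇒ V=0.8579 continue  boundary S*=84.9683
step 4: (k=4,j=0): S=54.2261, (K−S)⁺=74.1939, hold=72.9326 ⇒ V=74.1939 exercise | (k=4,j=1): S=73.1545, (K−S)⁺=55.2655, hold=54.0042 ⇒ V=55.2655 exercise | (k=4,j=2): S=98.6900, (K−S)⁺=29.7300, hold=31.8099 ⇒ V=31.8099 continue | (k=4,j=3): S=133.1390, (K−S)⁺=0.0000, hold=13.3463 ⇒ V=13.3463 continue | (k=4,j=4): S=179.6129, (K−S)⁺=0.0000, hold=3.5333 ⇒ V=3.5333 continue  boundary S*=73.1545
step 3: (k=3,j=0): S=62.9832, (K−S)⁺=65.4368, hold=64.1755 ⇒ V=65.4368 exercise | (k=3,j=1): S=84.9683, (K−S)⁺=43.4517, hold=43.2112 ⇒ V=43.4517 exercise | (k=3,j=2): S=114.6276, (K−S)⁺=13.7924, hold=22.4359 ⇒ V=22.4359 continue | (k=3,j=3): S=154.6399, (K−S)⁺=0.0000, hold=8.3992 ⇒ V=8.3992 continue  boundary S*=84.9683
step 2: (k=2,j=0): S=73.1545, (K−S)⁺=55.2655, hold=54.0042 ⇒ V=55.2655 exercise | (k=2,j=1): S=98.6900, (K−S)⁺=29.7300, hold=32.7108 ⇒ V=32.7108 continue | (k=2,j=2): S=133.1390, (K−S)⁺=0.0000, hold=15.3266 ⇒ V=15.3266 continue  boundary S*=73.1545
step 1: (k=1,j=0): S=84.9683, (K−S)⁺=43.4517, hold=43.6533 ⇒ V=43.6533 continue | (k=1,j=1): S=114.6276, (K−S)⁺=13.7924, hold=23.8577 ⇒ V=23.8577 continue  boundary S*=-
step 0: (k=0,j=0): S=98.6900, (K−S)⁺=29.7300, hold=33.5093 ⇒ V=33.5093 continue  boundary S*=-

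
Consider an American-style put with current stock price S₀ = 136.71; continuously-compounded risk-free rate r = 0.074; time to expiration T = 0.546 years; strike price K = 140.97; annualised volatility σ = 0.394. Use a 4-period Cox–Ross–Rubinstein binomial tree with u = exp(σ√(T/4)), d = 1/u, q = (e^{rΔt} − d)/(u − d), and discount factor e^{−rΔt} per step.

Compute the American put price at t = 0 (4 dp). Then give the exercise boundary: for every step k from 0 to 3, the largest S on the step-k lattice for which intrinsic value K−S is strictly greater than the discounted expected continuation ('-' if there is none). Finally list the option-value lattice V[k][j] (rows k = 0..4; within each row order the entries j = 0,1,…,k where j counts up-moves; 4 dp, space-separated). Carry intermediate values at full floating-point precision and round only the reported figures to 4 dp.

price = 15.8734
boundary = - - 102.1792 118.1902
tree:
15.8734
25.3571 6.6528
38.7908 12.3547 1.0503
52.6328 22.7798 2.1153 0.0000
64.5997 38.7908 4.2600 0.0000 0.0000

Δt=0.13650  u=1.15670  d=0.86453  q=0.49842  discount=0.98995
step 4 (expiry): payoffs max(K−S,0) = 64.5997 38.7908 4.2600 0.0000 0.0000
step 3: (k=3,j=0): S=88.3372, (K−S)⁺=52.6328, hold=51.2160 ⇒ V=52.6328 exercise | (k=3,j=1): S=118.1902, (K−S)⁺=22.7798, hold=21.3630 ⇒ V=22.7798 exercise | (k=3,j=2): S=158.1318, (K−S)⁺=0.0000, hold=2.1153 ⇒ V=2.1153 continue | (k=3,j=3): S=211.5714, (K−S)⁺=0.0000, hold=0.0000 ⇒ V=0.0000 continue  boundary S*=118.1902
step 2: (k=2,j=0): S=102.1792, (K−S)⁺=38.7908, hold=37.3740 ⇒ V=38.7908 exercise | (k=2,j=1): S=136.7100, (K−S)⁺=4.2600, hold=12.3547 ⇒ V=12.3547 continue | (k=2,j=2): S=182.9103, (K−S)⁺=0.0000, hold=1.0503 ⇒ V=1.0503 continue  boundary S*=102.1792
step 1: (k=1,j=0): S=118.1902, (K−S)⁺=22.7798, hold=25.3571 ⇒ V=25.3571 continue | (k=1,j=1): S=158.1318, (K−S)⁺=0.0000, hold=6.6528 ⇒ V=6.6528 continue  boundary S*=-
step 0: (k=0,j=0): S=136.7100, (K−S)⁺=4.2600, hold=15.8734 ⇒ V=15.8734 continue  boundary S*=-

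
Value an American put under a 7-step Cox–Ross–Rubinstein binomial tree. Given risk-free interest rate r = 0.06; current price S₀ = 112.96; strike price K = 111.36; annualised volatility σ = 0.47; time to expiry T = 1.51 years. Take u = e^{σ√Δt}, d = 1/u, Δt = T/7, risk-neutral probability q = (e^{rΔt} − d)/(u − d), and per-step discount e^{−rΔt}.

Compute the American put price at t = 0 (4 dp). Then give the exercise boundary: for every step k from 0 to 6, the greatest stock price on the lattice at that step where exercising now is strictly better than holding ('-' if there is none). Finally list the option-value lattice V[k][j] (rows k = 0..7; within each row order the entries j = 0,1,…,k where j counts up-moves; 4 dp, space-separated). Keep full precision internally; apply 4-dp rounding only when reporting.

Δt=0.21571  u=1.24395  d=0.80389  q=0.47525  discount=0.98714
step 7 (expiry): payoffs max(K−S,0) = 86.8522 73.4363 52.6765 20.5525 0.0000 0.0000 0.0000 0.0000
step 6: (k=6,j=0): S=30.4865, (K−S)⁺=80.8735, hold=79.4415 ⇒ V=80.8735 exercise | (k=6,j=1): S=47.1751, (K−S)⁺=64.1849, hold=62.7528 ⇒ V=64.1849 exercise | (k=6,j=2): S=72.9993, (K−S)⁺=38.3607, hold=36.9286 ⇒ V=38.3607 exercise | (k=6,j=3): S=112.9600, (K−S)⁺=0.0000, hold=10.6463 ⇒ V=10.6463 continue | (k=6,j=4): S=174.7956, (K−S)⁺=0.0000, hold=0.0000 ⇒ V=0.0000 continue | (k=6,j=5): S=270.4807, (K−S)⁺=0.0000, hold=0.0000 ⇒ V=0.0000 continue | (k=6,j=6): S=418.5449, (K−S)⁺=0.0000, hold=0.0000 ⇒ V=0.0000 continue  boundary S*=72.9993
step 5: (k=5,j=0): S=37.9237, (K−S)⁺=73.4363, hold=72.0043 ⇒ V=73.4363 exercise | (k=5,j=1): S=58.6835, (K−S)⁺=52.6765, hold=51.2445 ⇒ V=52.6765 exercise | (k=5,j=2): S=90.8075, (K−S)⁺=20.5525, hold=24.8656 ⇒ V=24.8656 continue | (k=5,j=3): S=140.5166, (K−S)⁺=0.0000, hold=5.5149 ⇒ V=5.5149 continue | (k=5,j=4): S=217.4370, (K−S)⁺=0.0000, hold=0.0000 ⇒ V=0.0000 continue | (k=5,j=5): S=336.4644, (K−S)⁺=0.0000, hold=0.0000 ⇒ V=0.0000 continue  boundary S*=58.6835
step 4: (k=4,j=0): S=47.1751, (K−S)⁺=64.1849, hold=62.7528 ⇒ V=64.1849 exercise | (k=4,j=1): S=72.9993, (K−S)⁺=38.3607, hold=38.9521 ⇒ V=38.9521 continue | (k=4,j=2): S=112.9600, (K−S)⁺=0.0000, hold=15.4678 ⇒ V=15.4678 continue | (k=4,j=3): S=174.7956, (K−S)⁺=0.0000, hold=2.8567 ⇒ V=2.8567 continue | (k=4,j=4): S=270.4807, (K−S)⁺=0.0000, hold=0.0000 ⇒ V=0.0000 continue  boundary S*=47.1751
step 3: (k=3,j=0): S=58.6835, (K−S)⁺=52.6765, hold=51.5219 ⇒ V=52.6765 exercise | (k=3,j=1): S=90.8075, (K−S)⁺=20.5525, hold=27.4339 ⇒ V=27.4339 continue | (k=3,j=2): S=140.5166, (K−S)⁺=0.0000, hold=9.3526 ⇒ V=9.3526 continue | (k=3,j=3): S=217.4370, (K−S)⁺=0.0000, hold=1.4798 ⇒ V=1.4798 continue  boundary S*=58.6835
step 2: (k=2,j=0): S=72.9993, (K−S)⁺=38.3607, hold=40.1569 ⇒ V=40.1569 continue | (k=2,j=1): S=112.9600, (K−S)⁺=0.0000, hold=18.5985 ⇒ V=18.5985 continue | (k=2,j=2): S=174.7956, (K−S)⁺=0.0000, hold=5.5389 ⇒ V=5.5389 continue  boundary S*=-
step 1: (k=1,j=0): S=90.8075, (K−S)⁺=20.5525, hold=29.5268 ⇒ V=29.5268 continue | (k=1,j=1): S=140.5166, (K−S)⁺=0.0000, hold=12.2327 ⇒ V=12.2327 continue  boundary S*=-
step 0: (k=0,j=0): S=112.9600, (K−S)⁺=0.0000, hold=21.0338 ⇒ V=21.0338 continue  boundary S*=-

price = 21.0338
boundary = - - - 58.6835 47.1751 58.6835 72.9993
tree:
21.0338
29.5268 12.2327
40.1569 18.5985 5.5389
52.6765 27.4339 9.3526 1.4798
64.1849 38.9521 15.4678 2.8567 0.0000
73.4363 52.6765 24.8656 5.5149 0.0000 0.0000
80.8735 64.1849 38.3607 10.6463 0.0000 0.0000 0.0000
86.8522 73.4363 52.6765 20.5525 0.0000 0.0000 0.0000 0.0000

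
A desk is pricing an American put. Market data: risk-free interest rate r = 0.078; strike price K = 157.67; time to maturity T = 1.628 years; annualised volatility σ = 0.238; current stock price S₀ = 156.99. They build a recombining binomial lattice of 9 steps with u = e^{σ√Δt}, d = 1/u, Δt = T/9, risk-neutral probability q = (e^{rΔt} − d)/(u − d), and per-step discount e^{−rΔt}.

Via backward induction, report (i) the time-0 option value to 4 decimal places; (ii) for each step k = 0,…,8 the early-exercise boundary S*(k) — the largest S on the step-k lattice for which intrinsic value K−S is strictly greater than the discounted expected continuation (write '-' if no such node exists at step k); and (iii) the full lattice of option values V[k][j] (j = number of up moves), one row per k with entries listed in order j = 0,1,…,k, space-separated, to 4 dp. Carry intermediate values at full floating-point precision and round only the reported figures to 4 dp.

Δt=0.18089  u=1.10652  d=0.90373  q=0.54478  discount=0.98599
step 9 (expiry): payoffs max(K−S,0) = 94.5418 80.3761 63.0316 41.7952 15.7933 0.0000 0.0000 0.0000 0.0000 0.0000
step 8: (k=8,j=0): S=69.8529, (K−S)⁺=87.8171, hold=85.6081 ⇒ V=87.8171 exercise | (k=8,j=1): S=85.5276, (K−S)⁺=72.1424, hold=69.9334 ⇒ V=72.1424 exercise | (k=8,j=2): S=104.7196, (K−S)⁺=52.9504, hold=50.7414 ⇒ V=52.9504 exercise | (k=8,j=3): S=128.2183, (K−S)⁺=29.4517, hold=27.2427 ⇒ V=29.4517 exercise | (k=8,j=4): S=156.9900, (K−S)⁺=0.6800, hold=7.0887 ⇒ V=7.0887 continue | (k=8,j=5): S=192.2179, (K−S)⁺=0.0000, hold=0.0000 ⇒ V=0.0000 continue | (k=8,j=6): S=235.3509, (K−S)⁺=0.0000, hold=0.0000 ⇒ V=0.0000 continue | (k=8,j=7): S=288.1627, (K−S)⁺=0.0000, hold=0.0000 ⇒ V=0.0000 continue | (k=8,j=8): S=352.8253, (K−S)⁺=0.0000, hold=0.0000 ⇒ V=0.0000 continue  boundary S*=128.2183
step 7: (k=7,j=0): S=77.2939, (K−S)⁺=80.3761, hold=78.1671 ⇒ V=80.3761 exercise | (k=7,j=1): S=94.6384, (K−S)⁺=63.0316, hold=60.8227 ⇒ V=63.0316 exercise | (k=7,j=2): S=115.8748, (K−S)⁺=41.7952, hold=39.5862 ⇒ V=41.7952 exercise | (k=7,j=3): S=141.8767, (K−S)⁺=15.7933, hold=17.0267 ⇒ V=17.0267 continue | (k=7,j=4): S=173.7133, (K−S)⁺=0.0000, hold=3.1817 ⇒ V=3.1817 continue | (k=7,j=5): S=212.6938, (K−S)⁺=0.0000, hold=0.0000 ⇒ V=0.0000 continue | (k=7,j=6): S=260.4215, (K−S)⁺=0.0000, hold=0.0000 ⇒ V=0.0000 continue | (k=7,j=7): S=318.8590, (K−S)⁺=0.0000, hold=0.0000 ⇒ V=0.0000 continue  boundary S*=115.8748
step 6: (k=6,j=0): S=85.5276, (K−S)⁺=72.1424, hold=69.9334 ⇒ V=72.1424 exercise | (k=6,j=1): S=104.7196, (K−S)⁺=52.9504, hold=50.7414 ⇒ V=52.9504 exercise | (k=6,j=2): S=128.2183, (K−S)⁺=29.4517, hold=27.9052 ⇒ V=29.4517 exercise | (k=6,j=3): S=156.9900, (K−S)⁺=0.6800, hold=9.3513 ⇒ V=9.3513 continue | (k=6,j=4): S=192.2179, (K−S)⁺=0.0000, hold=1.4281 ⇒ V=1.4281 continue | (k=6,j=5): S=235.3509, (K−S)⁺=0.0000, hold=0.0000 ⇒ V=0.0000 continue | (k=6,j=6): S=288.1627, (K−S)⁺=0.0000, hold=0.0000 ⇒ V=0.0000 continue  boundary S*=128.2183
step 5: (k=5,j=0): S=94.6384, (K−S)⁺=63.0316, hold=60.8227 ⇒ V=63.0316 exercise | (k=5,j=1): S=115.8748, (K−S)⁺=41.7952, hold=39.5862 ⇒ V=41.7952 exercise | (k=5,j=2): S=141.8767, (K−S)⁺=15.7933, hold=18.2421 ⇒ V=18.2421 continue | (k=5,j=3): S=173.7133, (K−S)⁺=0.0000, hold=4.9643 ⇒ V=4.9643 continue | (k=5,j=4): S=212.6938, (K−S)⁺=0.0000, hold=0.6410 ⇒ V=0.6410 continue | (k=5,j=5): S=260.4215, (K−S)⁺=0.0000, hold=0.0000 ⇒ V=0.0000 continue  boundary S*=115.8748
step 4: (k=4,j=0): S=104.7196, (K−S)⁺=52.9504, hold=50.7414 ⇒ V=52.9504 exercise | (k=4,j=1): S=128.2183, (K−S)⁺=29.4517, hold=28.5581 ⇒ V=29.4517 exercise | (k=4,j=2): S=156.9900, (K−S)⁺=0.6800, hold=10.8543 ⇒ V=10.8543 continue | (k=4,j=3): S=192.2179, (K−S)⁺=0.0000, hold=2.5725 ⇒ V=2.5725 continue | (k=4,j=4): S=235.3509, (K−S)⁺=0.0000, hold=0.2877 ⇒ V=0.2877 continue  boundary S*=128.2183
step 3: (k=3,j=0): S=115.8748, (K−S)⁺=41.7952, hold=39.5862 ⇒ V=41.7952 exercise | (k=3,j=1): S=141.8767, (K−S)⁺=15.7933, hold=19.0495 ⇒ V=19.0495 continue | (k=3,j=2): S=173.7133, (K−S)⁺=0.0000, hold=6.2537 ⇒ V=6.2537 continue | (k=3,j=3): S=212.6938, (K−S)⁺=0.0000, hold=1.3092 ⇒ V=1.3092 continue  boundary S*=115.8748
step 2: (k=2,j=0): S=128.2183, (K−S)⁺=29.4517, hold=28.9917 ⇒ V=29.4517 exercise | (k=2,j=1): S=156.9900, (K−S)⁺=0.6800, hold=11.9093 ⇒ V=11.9093 continue | (k=2,j=2): S=192.2179, (K−S)⁺=0.0000, hold=3.5101 ⇒ V=3.5101 continue  boundary S*=128.2183
step 1: (k=1,j=0): S=141.8767, (K−S)⁺=15.7933, hold=19.6161 ⇒ V=19.6161 continue | (k=1,j=1): S=173.7133, (K−S)⁺=0.0000, hold=7.2308 ⇒ V=7.2308 continue  boundary S*=-
step 0: (k=0,j=0): S=156.9900, (K−S)⁺=0.6800, hold=12.6885 ⇒ V=12.6885 continue  boundary S*=-

price = 12.6885
boundary = - - 128.2183 115.8748 128.2183 115.8748 128.2183 115.8748 128.2183
tree:
12.6885
19.6161 7.2308
29.4517 11.9093 3.5101
41.7952 19.0495 6.2537 1.3092
52.9504 29.4517 10.8543 2.5725 0.2877
63.0316 41.7952 18.2421 4.9643 0.6410 0.0000
72.1424 52.9504 29.4517 9.3513 1.4281 0.0000 0.0000
80.3761 63.0316 41.7952 17.0267 3.1817 0.0000 0.0000 0.0000
87.8171 72.1424 52.9504 29.4517 7.0887 0.0000 0.0000 0.0000 0.0000
94.5418 80.3761 63.0316 41.7952 15.7933 0.0000 0.0000 0.0000 0.0000 0.0000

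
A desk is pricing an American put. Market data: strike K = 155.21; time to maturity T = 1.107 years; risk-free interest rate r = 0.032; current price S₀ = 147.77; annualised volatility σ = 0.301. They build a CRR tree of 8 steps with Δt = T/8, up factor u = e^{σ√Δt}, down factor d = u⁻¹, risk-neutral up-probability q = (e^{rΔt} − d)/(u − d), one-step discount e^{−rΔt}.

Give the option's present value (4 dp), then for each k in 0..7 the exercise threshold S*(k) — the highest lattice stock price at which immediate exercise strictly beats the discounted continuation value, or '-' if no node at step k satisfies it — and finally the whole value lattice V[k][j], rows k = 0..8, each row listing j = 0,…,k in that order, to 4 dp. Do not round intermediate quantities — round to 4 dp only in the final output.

price = 20.7689
boundary = - - - 105.6099 94.4229 105.6099 118.1223 132.1171
tree:
20.7689
28.6800 12.7819
38.3832 18.9125 6.5625
49.6001 27.1393 10.5824 2.4679
60.7871 37.5255 16.6521 4.4061 0.4875
70.7891 49.6001 25.3875 7.7763 0.9636 0.0000
79.7316 60.7871 37.0877 13.5268 1.9045 0.0000 0.0000
87.7268 70.7891 49.6001 23.0929 3.7642 0.0000 0.0000 0.0000
94.8751 79.7316 60.7871 37.0877 7.4400 0.0000 0.0000 0.0000 0.0000

Δt=0.13837  u=1.11848  d=0.89407  q=0.49181  discount=0.99558
step 8 (expiry): payoffs max(K−S,0) = 94.8751 79.7316 60.7871 37.0877 7.4400 0.0000 0.0000 0.0000 0.0000
step 7: (k=7,j=0): S=67.4832, (K−S)⁺=87.7268, hold=87.0411 ⇒ V=87.7268 exercise | (k=7,j=1): S=84.4209, (K−S)⁺=70.7891, hold=70.1033 ⇒ V=70.7891 exercise | (k=7,j=2): S=105.6099, (K−S)⁺=49.6001, hold=48.9144 ⇒ V=49.6001 exercise | (k=7,j=3): S=132.1171, (K−S)⁺=23.0929, hold=22.4071 ⇒ V=23.0929 exercise | (k=7,j=4): S=165.2774, (K−S)⁺=0.0000, hold=3.7642 ⇒ V=3.7642 continue | (k=7,j=5): S=206.7607, (K−S)⁺=0.0000, hold=0.0000 ⇒ V=0.0000 continue | (k=7,j=6): S=258.6560, (K−S)⁺=0.0000, hold=0.0000 ⇒ V=0.0000 continue | (k=7,j=7): S=323.5765, (K−S)⁺=0.0000, hold=0.0000 ⇒ V=0.0000 continue  boundary S*=132.1171
step 6: (k=6,j=0): S=75.4784, (K−S)⁺=79.7316, hold=79.0458 ⇒ V=79.7316 exercise | (k=6,j=1): S=94.4229, (K−S)⁺=60.7871, hold=60.1014 ⇒ V=60.7871 exercise | (k=6,j=2): S=118.1223, (K−S)⁺=37.0877, hold=36.4020 ⇒ V=37.0877 exercise | (k=6,j=3): S=147.7700, (K−S)⁺=7.4400, hold=13.5268 ⇒ V=13.5268 continue | (k=6,j=4): S=184.8591, (K−S)⁺=0.0000, hold=1.9045 ⇒ V=1.9045 continue | (k=6,j=5): S=231.2572, (K−S)⁺=0.0000, hold=0.0000 ⇒ V=0.0000 continue | (k=6,j=6): S=289.3009, (K−S)⁺=0.0000, hold=0.0000 ⇒ V=0.0000 continue  boundary S*=118.1223
step 5: (k=5,j=0): S=84.4209, (K−S)⁺=70.7891, hold=70.1033 ⇒ V=70.7891 exercise | (k=5,j=1): S=105.6099, (K−S)⁺=49.6001, hold=48.9144 ⇒ V=49.6001 exercise | (k=5,j=2): S=132.1171, (K−S)⁺=23.0929, hold=25.3875 ⇒ V=25.3875 continue | (k=5,j=3): S=165.2774, (K−S)⁺=0.0000, hold=7.7763 ⇒ V=7.7763 continue | (k=5,j=4): S=206.7607, (K−S)⁺=0.0000, hold=0.9636 ⇒ V=0.9636 continue | (k=5,j=5): S=258.6560, (K−S)⁺=0.0000, hold=0.0000 ⇒ V=0.0000 continue  boundary S*=105.6099
step 4: (k=4,j=0): S=94.4229, (K−S)⁺=60.7871, hold=60.1014 ⇒ V=60.7871 exercise | (k=4,j=1): S=118.1223, (K−S)⁺=37.0877, hold=37.5255 ⇒ V=37.5255 continue | (k=4,j=2): S=147.7700, (K−S)⁺=7.4400, hold=16.6521 ⇒ V=16.6521 continue | (k=4,j=3): S=184.8591, (K−S)⁺=0.0000, hold=4.4061 ⇒ V=4.4061 continue | (k=4,j=4): S=231.2572, (K−S)⁺=0.0000, hold=0.4875 ⇒ V=0.4875 continue  boundary S*=94.4229
step 3: (k=3,j=0): S=105.6099, (K−S)⁺=49.6001, hold=49.1287 ⇒ V=49.6001 exercise | (k=3,j=1): S=132.1171, (K−S)⁺=23.0929, hold=27.1393 ⇒ V=27.1393 continue | (k=3,j=2): S=165.2774, (K−S)⁺=0.0000, hold=10.5824 ⇒ V=10.5824 continue | (k=3,j=3): S=206.7607, (K−S)⁺=0.0000, hold=2.4679 ⇒ V=2.4679 continue  boundary S*=105.6099
step 2: (k=2,j=0): S=118.1223, (K−S)⁺=37.0877, hold=38.3832 ⇒ V=38.3832 continue | (k=2,j=1): S=147.7700, (K−S)⁺=7.4400, hold=18.9125 ⇒ V=18.9125 continue | (k=2,j=2): S=184.8591, (K−S)⁺=0.0000, hold=6.5625 ⇒ V=6.5625 continue  boundary S*=-
step 1: (k=1,j=0): S=132.1171, (K−S)⁺=23.0929, hold=28.6800 ⇒ V=28.6800 continue | (k=1,j=1): S=165.2774, (K−S)⁺=0.0000, hold=12.7819 ⇒ V=12.7819 continue  boundary S*=-
step 0: (k=0,j=0): S=147.7700, (K−S)⁺=7.4400, hold=20.7689 ⇒ V=20.7689 continue  boundary S*=-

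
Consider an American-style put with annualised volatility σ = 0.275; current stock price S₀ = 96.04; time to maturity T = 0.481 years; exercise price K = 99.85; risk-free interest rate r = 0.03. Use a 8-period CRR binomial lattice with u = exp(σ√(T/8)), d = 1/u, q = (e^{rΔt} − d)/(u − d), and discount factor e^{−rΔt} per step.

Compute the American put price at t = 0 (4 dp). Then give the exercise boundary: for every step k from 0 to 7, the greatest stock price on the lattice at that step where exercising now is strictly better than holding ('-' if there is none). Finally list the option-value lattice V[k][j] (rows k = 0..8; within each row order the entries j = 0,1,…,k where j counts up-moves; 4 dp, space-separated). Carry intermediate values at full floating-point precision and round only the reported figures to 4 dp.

Δt=0.06012, u=1.06976, d=0.93479, q=0.49653, disc=e^(-rΔt)=0.99820
k=8 terminal: V=max(K-S,0) → 43.8520 35.7671 26.5148 15.9268 3.8100 0.0000 0.0000 0.0000 0.0000
k=7: j=0 S=59.9042 intr=39.9458 cont=39.7658 V=39.9458[EX]; j=1 S=68.5531 intr=31.2969 cont=31.1169 V=31.2969[EX]; j=2 S=78.4508 intr=21.3992 cont=21.2193 V=21.3992[EX]; j=3 S=89.7774 intr=10.0726 cont=9.8926 V=10.0726[EX]; j=4 S=102.7394 intr=0.0000 cont=1.9148 V=1.9148[hold]; j=5 S=117.5728 intr=0.0000 cont=0.0000 V=0.0000[hold]; j=6 S=134.5479 intr=0.0000 cont=0.0000 V=0.0000[hold]; j=7 S=153.9738 intr=0.0000 cont=0.0000 V=0.0000[hold]  S*(7)=89.7774
k=6: j=0 S=64.0829 intr=35.7671 cont=35.5871 V=35.7671[EX]; j=1 S=73.3352 intr=26.5148 cont=26.3349 V=26.5148[EX]; j=2 S=83.9232 intr=15.9268 cont=15.7468 V=15.9268[EX]; j=3 S=96.0400 intr=3.8100 cont=6.0112 V=6.0112[hold]; j=4 S=109.9062 intr=0.0000 cont=0.9623 V=0.9623[hold]; j=5 S=125.7743 intr=0.0000 cont=0.0000 V=0.0000[hold]; j=6 S=143.9335 intr=0.0000 cont=0.0000 V=0.0000[hold]  S*(6)=83.9232
k=5: j=0 S=68.5531 intr=31.2969 cont=31.1169 V=31.2969[EX]; j=1 S=78.4508 intr=21.3992 cont=21.2193 V=21.3992[EX]; j=2 S=89.7774 intr=10.0726 cont=10.9836 V=10.9836[hold]; j=3 S=102.7394 intr=0.0000 cont=3.4980 V=3.4980[hold]; j=4 S=117.5728 intr=0.0000 cont=0.4836 V=0.4836[hold]; j=5 S=134.5479 intr=0.0000 cont=0.0000 V=0.0000[hold]  S*(5)=78.4508
k=4: j=0 S=73.3352 intr=26.5148 cont=26.3349 V=26.5148[EX]; j=1 S=83.9232 intr=15.9268 cont=16.1983 V=16.1983[hold]; j=2 S=96.0400 intr=3.8100 cont=7.2537 V=7.2537[hold]; j=3 S=109.9062 intr=0.0000 cont=1.9977 V=1.9977[hold]; j=4 S=125.7743 intr=0.0000 cont=0.2431 V=0.2431[hold]  S*(4)=73.3352
k=3: j=0 S=78.4508 intr=21.3992 cont=21.3539 V=21.3992[EX]; j=1 S=89.7774 intr=10.0726 cont=11.7359 V=11.7359[hold]; j=2 S=102.7394 intr=0.0000 cont=4.6356 V=4.6356[hold]; j=3 S=117.5728 intr=0.0000 cont=1.1244 V=1.1244[hold]  S*(3)=78.4508
k=2: j=0 S=83.9232 intr=15.9268 cont=16.5712 V=16.5712[hold]; j=1 S=96.0400 intr=3.8100 cont=8.1956 V=8.1956[hold]; j=2 S=109.9062 intr=0.0000 cont=2.8870 V=2.8870[hold]  S*(2)=-
k=1: j=0 S=89.7774 intr=10.0726 cont=12.3902 V=12.3902[hold]; j=1 S=102.7394 intr=0.0000 cont=5.5497 V=5.5497[hold]  S*(1)=-
k=0: j=0 S=96.0400 intr=3.8100 cont=8.9775 V=8.9775[hold]  S*(0)=-

price = 8.9775
boundary = - - - 78.4508 73.3352 78.4508 83.9232 89.7774
tree:
8.9775
12.3902 5.5497
16.5712 8.1956 2.8870
21.3992 11.7359 4.6356 1.1244
26.5148 16.1983 7.2537 1.9977 0.2431
31.2969 21.3992 10.9836 3.4980 0.4836 0.0000
35.7671 26.5148 15.9268 6.0112 0.9623 0.0000 0.0000
39.9458 31.2969 21.3992 10.0726 1.9148 0.0000 0.0000 0.0000
43.8520 35.7671 26.5148 15.9268 3.8100 0.0000 0.0000 0.0000 0.0000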